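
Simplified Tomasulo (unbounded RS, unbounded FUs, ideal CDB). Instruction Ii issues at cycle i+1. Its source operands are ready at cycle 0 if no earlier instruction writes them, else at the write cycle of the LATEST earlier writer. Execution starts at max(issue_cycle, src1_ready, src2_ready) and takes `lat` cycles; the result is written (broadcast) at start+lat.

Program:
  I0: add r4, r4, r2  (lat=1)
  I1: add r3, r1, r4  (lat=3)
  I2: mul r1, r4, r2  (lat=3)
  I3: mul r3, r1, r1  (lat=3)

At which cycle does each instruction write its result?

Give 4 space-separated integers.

Answer: 2 5 6 9

Derivation:
I0 add r4: issue@1 deps=(None,None) exec_start@1 write@2
I1 add r3: issue@2 deps=(None,0) exec_start@2 write@5
I2 mul r1: issue@3 deps=(0,None) exec_start@3 write@6
I3 mul r3: issue@4 deps=(2,2) exec_start@6 write@9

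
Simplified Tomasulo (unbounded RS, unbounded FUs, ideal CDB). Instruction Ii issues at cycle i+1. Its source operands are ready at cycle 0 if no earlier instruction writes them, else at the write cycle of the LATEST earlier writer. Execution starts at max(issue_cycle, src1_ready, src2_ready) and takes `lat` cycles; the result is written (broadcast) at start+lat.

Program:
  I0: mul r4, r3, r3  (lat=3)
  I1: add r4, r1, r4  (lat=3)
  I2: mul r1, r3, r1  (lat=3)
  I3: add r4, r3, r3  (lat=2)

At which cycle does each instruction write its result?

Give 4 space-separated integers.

I0 mul r4: issue@1 deps=(None,None) exec_start@1 write@4
I1 add r4: issue@2 deps=(None,0) exec_start@4 write@7
I2 mul r1: issue@3 deps=(None,None) exec_start@3 write@6
I3 add r4: issue@4 deps=(None,None) exec_start@4 write@6

Answer: 4 7 6 6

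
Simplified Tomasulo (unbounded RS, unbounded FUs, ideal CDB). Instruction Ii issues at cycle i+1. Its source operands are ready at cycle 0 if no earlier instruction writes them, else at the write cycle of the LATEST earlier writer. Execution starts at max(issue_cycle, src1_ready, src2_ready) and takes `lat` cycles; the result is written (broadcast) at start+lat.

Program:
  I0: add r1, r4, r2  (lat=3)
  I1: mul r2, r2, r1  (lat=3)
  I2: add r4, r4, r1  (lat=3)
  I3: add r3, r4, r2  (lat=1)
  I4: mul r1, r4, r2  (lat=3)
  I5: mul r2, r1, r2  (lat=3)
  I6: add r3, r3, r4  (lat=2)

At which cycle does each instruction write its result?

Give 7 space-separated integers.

Answer: 4 7 7 8 10 13 10

Derivation:
I0 add r1: issue@1 deps=(None,None) exec_start@1 write@4
I1 mul r2: issue@2 deps=(None,0) exec_start@4 write@7
I2 add r4: issue@3 deps=(None,0) exec_start@4 write@7
I3 add r3: issue@4 deps=(2,1) exec_start@7 write@8
I4 mul r1: issue@5 deps=(2,1) exec_start@7 write@10
I5 mul r2: issue@6 deps=(4,1) exec_start@10 write@13
I6 add r3: issue@7 deps=(3,2) exec_start@8 write@10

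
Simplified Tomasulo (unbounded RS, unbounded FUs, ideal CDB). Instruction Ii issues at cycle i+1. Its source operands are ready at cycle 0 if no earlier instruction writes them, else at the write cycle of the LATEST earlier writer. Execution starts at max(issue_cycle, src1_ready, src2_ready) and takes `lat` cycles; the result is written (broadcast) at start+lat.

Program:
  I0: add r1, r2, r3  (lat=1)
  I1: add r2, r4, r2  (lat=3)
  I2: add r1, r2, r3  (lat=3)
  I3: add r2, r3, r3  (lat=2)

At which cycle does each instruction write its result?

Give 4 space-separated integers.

I0 add r1: issue@1 deps=(None,None) exec_start@1 write@2
I1 add r2: issue@2 deps=(None,None) exec_start@2 write@5
I2 add r1: issue@3 deps=(1,None) exec_start@5 write@8
I3 add r2: issue@4 deps=(None,None) exec_start@4 write@6

Answer: 2 5 8 6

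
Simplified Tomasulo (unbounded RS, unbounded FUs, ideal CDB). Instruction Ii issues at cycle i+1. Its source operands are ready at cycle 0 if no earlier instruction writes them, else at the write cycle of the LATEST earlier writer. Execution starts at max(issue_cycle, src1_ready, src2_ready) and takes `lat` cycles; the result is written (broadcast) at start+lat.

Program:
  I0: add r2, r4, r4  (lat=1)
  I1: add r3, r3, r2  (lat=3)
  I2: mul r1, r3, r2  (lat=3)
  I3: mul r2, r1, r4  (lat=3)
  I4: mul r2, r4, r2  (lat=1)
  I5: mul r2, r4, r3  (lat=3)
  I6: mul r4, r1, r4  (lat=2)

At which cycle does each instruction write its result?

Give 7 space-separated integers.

Answer: 2 5 8 11 12 9 10

Derivation:
I0 add r2: issue@1 deps=(None,None) exec_start@1 write@2
I1 add r3: issue@2 deps=(None,0) exec_start@2 write@5
I2 mul r1: issue@3 deps=(1,0) exec_start@5 write@8
I3 mul r2: issue@4 deps=(2,None) exec_start@8 write@11
I4 mul r2: issue@5 deps=(None,3) exec_start@11 write@12
I5 mul r2: issue@6 deps=(None,1) exec_start@6 write@9
I6 mul r4: issue@7 deps=(2,None) exec_start@8 write@10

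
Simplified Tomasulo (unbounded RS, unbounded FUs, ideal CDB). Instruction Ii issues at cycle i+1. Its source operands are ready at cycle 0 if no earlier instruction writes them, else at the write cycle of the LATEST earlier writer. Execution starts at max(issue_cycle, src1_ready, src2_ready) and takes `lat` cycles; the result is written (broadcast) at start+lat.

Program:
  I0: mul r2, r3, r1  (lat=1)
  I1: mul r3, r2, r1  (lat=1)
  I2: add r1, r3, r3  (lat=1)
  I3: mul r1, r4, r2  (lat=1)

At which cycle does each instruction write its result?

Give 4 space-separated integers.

Answer: 2 3 4 5

Derivation:
I0 mul r2: issue@1 deps=(None,None) exec_start@1 write@2
I1 mul r3: issue@2 deps=(0,None) exec_start@2 write@3
I2 add r1: issue@3 deps=(1,1) exec_start@3 write@4
I3 mul r1: issue@4 deps=(None,0) exec_start@4 write@5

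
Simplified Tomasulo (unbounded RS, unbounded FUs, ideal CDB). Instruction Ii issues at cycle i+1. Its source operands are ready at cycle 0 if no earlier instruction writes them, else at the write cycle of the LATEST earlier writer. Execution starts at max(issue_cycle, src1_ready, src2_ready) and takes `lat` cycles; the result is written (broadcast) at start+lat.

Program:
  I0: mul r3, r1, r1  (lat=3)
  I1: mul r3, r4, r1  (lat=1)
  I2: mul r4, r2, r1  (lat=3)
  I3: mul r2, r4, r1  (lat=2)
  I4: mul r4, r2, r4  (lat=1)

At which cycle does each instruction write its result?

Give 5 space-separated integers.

Answer: 4 3 6 8 9

Derivation:
I0 mul r3: issue@1 deps=(None,None) exec_start@1 write@4
I1 mul r3: issue@2 deps=(None,None) exec_start@2 write@3
I2 mul r4: issue@3 deps=(None,None) exec_start@3 write@6
I3 mul r2: issue@4 deps=(2,None) exec_start@6 write@8
I4 mul r4: issue@5 deps=(3,2) exec_start@8 write@9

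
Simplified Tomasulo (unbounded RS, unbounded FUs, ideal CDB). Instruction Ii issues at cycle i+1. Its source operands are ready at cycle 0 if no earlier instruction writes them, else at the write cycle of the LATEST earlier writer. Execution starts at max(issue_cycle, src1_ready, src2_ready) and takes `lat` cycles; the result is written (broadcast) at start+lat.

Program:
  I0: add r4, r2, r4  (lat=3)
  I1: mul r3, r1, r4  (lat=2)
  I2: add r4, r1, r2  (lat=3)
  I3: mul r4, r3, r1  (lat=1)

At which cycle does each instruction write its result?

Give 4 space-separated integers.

I0 add r4: issue@1 deps=(None,None) exec_start@1 write@4
I1 mul r3: issue@2 deps=(None,0) exec_start@4 write@6
I2 add r4: issue@3 deps=(None,None) exec_start@3 write@6
I3 mul r4: issue@4 deps=(1,None) exec_start@6 write@7

Answer: 4 6 6 7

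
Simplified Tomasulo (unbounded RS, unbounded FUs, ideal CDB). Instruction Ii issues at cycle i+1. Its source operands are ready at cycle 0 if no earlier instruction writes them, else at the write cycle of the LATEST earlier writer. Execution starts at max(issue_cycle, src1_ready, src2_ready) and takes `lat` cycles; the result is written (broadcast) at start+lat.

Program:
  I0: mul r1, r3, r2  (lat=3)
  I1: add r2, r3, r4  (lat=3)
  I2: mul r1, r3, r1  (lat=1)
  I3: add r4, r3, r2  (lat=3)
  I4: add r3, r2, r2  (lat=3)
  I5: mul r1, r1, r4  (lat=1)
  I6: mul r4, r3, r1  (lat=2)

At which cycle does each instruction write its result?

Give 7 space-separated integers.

I0 mul r1: issue@1 deps=(None,None) exec_start@1 write@4
I1 add r2: issue@2 deps=(None,None) exec_start@2 write@5
I2 mul r1: issue@3 deps=(None,0) exec_start@4 write@5
I3 add r4: issue@4 deps=(None,1) exec_start@5 write@8
I4 add r3: issue@5 deps=(1,1) exec_start@5 write@8
I5 mul r1: issue@6 deps=(2,3) exec_start@8 write@9
I6 mul r4: issue@7 deps=(4,5) exec_start@9 write@11

Answer: 4 5 5 8 8 9 11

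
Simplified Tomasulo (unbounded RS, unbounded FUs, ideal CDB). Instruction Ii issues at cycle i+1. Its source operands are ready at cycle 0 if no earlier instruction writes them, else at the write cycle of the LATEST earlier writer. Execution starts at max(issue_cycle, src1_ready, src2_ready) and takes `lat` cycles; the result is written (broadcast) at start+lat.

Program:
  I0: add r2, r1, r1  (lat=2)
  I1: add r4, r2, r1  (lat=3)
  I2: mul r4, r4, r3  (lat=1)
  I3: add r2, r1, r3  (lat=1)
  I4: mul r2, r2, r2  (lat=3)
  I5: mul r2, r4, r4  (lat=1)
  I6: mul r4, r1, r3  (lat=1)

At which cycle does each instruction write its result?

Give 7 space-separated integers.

Answer: 3 6 7 5 8 8 8

Derivation:
I0 add r2: issue@1 deps=(None,None) exec_start@1 write@3
I1 add r4: issue@2 deps=(0,None) exec_start@3 write@6
I2 mul r4: issue@3 deps=(1,None) exec_start@6 write@7
I3 add r2: issue@4 deps=(None,None) exec_start@4 write@5
I4 mul r2: issue@5 deps=(3,3) exec_start@5 write@8
I5 mul r2: issue@6 deps=(2,2) exec_start@7 write@8
I6 mul r4: issue@7 deps=(None,None) exec_start@7 write@8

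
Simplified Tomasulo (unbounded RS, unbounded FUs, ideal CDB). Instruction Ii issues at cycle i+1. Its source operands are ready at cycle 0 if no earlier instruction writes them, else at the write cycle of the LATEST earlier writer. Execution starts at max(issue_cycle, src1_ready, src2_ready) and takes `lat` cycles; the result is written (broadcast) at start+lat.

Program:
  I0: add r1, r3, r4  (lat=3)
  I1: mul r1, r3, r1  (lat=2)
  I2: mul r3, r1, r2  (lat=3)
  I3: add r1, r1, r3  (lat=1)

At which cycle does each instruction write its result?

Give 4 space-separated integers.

I0 add r1: issue@1 deps=(None,None) exec_start@1 write@4
I1 mul r1: issue@2 deps=(None,0) exec_start@4 write@6
I2 mul r3: issue@3 deps=(1,None) exec_start@6 write@9
I3 add r1: issue@4 deps=(1,2) exec_start@9 write@10

Answer: 4 6 9 10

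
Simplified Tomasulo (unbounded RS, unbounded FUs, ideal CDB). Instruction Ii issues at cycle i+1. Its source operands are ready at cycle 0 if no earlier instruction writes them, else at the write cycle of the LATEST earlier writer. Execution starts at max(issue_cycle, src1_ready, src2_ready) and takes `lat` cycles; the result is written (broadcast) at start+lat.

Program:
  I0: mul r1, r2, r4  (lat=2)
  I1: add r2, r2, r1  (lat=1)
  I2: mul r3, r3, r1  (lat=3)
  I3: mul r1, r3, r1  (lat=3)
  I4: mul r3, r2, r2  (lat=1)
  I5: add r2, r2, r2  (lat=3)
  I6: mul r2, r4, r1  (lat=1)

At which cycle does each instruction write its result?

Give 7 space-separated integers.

Answer: 3 4 6 9 6 9 10

Derivation:
I0 mul r1: issue@1 deps=(None,None) exec_start@1 write@3
I1 add r2: issue@2 deps=(None,0) exec_start@3 write@4
I2 mul r3: issue@3 deps=(None,0) exec_start@3 write@6
I3 mul r1: issue@4 deps=(2,0) exec_start@6 write@9
I4 mul r3: issue@5 deps=(1,1) exec_start@5 write@6
I5 add r2: issue@6 deps=(1,1) exec_start@6 write@9
I6 mul r2: issue@7 deps=(None,3) exec_start@9 write@10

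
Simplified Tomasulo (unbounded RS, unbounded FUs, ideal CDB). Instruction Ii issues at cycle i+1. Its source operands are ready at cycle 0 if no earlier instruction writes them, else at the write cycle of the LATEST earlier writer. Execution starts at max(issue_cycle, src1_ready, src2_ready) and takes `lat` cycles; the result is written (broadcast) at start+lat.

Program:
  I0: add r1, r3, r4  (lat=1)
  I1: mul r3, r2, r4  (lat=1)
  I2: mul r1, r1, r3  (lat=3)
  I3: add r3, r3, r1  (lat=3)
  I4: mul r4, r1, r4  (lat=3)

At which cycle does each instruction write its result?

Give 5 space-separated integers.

Answer: 2 3 6 9 9

Derivation:
I0 add r1: issue@1 deps=(None,None) exec_start@1 write@2
I1 mul r3: issue@2 deps=(None,None) exec_start@2 write@3
I2 mul r1: issue@3 deps=(0,1) exec_start@3 write@6
I3 add r3: issue@4 deps=(1,2) exec_start@6 write@9
I4 mul r4: issue@5 deps=(2,None) exec_start@6 write@9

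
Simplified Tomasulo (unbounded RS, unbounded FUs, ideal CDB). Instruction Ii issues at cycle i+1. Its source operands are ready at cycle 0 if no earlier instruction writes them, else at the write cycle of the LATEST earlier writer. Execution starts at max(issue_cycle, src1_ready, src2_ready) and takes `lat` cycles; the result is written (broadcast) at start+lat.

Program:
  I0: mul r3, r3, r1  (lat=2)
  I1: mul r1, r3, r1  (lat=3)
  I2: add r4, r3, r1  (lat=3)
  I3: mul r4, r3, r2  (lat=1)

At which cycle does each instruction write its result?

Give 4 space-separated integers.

I0 mul r3: issue@1 deps=(None,None) exec_start@1 write@3
I1 mul r1: issue@2 deps=(0,None) exec_start@3 write@6
I2 add r4: issue@3 deps=(0,1) exec_start@6 write@9
I3 mul r4: issue@4 deps=(0,None) exec_start@4 write@5

Answer: 3 6 9 5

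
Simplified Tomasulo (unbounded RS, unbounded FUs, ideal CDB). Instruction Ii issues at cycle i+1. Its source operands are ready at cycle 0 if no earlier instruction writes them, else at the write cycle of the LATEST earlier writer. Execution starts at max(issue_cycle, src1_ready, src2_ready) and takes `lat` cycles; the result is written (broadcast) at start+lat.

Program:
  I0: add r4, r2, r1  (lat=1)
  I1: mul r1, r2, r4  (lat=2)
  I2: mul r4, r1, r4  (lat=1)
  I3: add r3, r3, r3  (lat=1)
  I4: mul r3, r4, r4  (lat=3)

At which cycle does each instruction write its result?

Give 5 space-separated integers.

I0 add r4: issue@1 deps=(None,None) exec_start@1 write@2
I1 mul r1: issue@2 deps=(None,0) exec_start@2 write@4
I2 mul r4: issue@3 deps=(1,0) exec_start@4 write@5
I3 add r3: issue@4 deps=(None,None) exec_start@4 write@5
I4 mul r3: issue@5 deps=(2,2) exec_start@5 write@8

Answer: 2 4 5 5 8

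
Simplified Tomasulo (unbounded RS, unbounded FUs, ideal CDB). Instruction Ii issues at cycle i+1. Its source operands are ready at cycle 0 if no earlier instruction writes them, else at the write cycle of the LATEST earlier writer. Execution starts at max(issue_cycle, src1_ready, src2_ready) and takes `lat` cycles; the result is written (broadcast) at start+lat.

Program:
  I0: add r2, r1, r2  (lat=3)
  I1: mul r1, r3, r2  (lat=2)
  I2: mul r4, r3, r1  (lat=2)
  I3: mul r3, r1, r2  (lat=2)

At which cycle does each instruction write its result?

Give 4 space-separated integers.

I0 add r2: issue@1 deps=(None,None) exec_start@1 write@4
I1 mul r1: issue@2 deps=(None,0) exec_start@4 write@6
I2 mul r4: issue@3 deps=(None,1) exec_start@6 write@8
I3 mul r3: issue@4 deps=(1,0) exec_start@6 write@8

Answer: 4 6 8 8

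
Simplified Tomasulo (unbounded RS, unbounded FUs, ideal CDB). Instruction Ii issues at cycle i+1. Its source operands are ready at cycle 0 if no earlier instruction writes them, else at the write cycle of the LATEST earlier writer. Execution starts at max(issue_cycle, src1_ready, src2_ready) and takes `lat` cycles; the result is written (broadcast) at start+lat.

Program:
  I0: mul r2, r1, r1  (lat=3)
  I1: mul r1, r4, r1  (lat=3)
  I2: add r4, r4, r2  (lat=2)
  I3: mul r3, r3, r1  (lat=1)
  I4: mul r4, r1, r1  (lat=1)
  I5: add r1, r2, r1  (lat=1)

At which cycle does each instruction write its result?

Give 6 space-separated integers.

I0 mul r2: issue@1 deps=(None,None) exec_start@1 write@4
I1 mul r1: issue@2 deps=(None,None) exec_start@2 write@5
I2 add r4: issue@3 deps=(None,0) exec_start@4 write@6
I3 mul r3: issue@4 deps=(None,1) exec_start@5 write@6
I4 mul r4: issue@5 deps=(1,1) exec_start@5 write@6
I5 add r1: issue@6 deps=(0,1) exec_start@6 write@7

Answer: 4 5 6 6 6 7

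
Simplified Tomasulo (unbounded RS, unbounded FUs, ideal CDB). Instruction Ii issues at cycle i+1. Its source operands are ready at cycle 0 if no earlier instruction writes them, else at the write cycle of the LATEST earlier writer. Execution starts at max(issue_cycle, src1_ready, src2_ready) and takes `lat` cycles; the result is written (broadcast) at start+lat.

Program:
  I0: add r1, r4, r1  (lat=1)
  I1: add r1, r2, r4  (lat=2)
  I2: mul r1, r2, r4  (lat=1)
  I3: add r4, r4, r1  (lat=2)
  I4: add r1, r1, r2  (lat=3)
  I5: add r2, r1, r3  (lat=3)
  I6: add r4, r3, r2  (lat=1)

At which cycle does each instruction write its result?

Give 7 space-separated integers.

I0 add r1: issue@1 deps=(None,None) exec_start@1 write@2
I1 add r1: issue@2 deps=(None,None) exec_start@2 write@4
I2 mul r1: issue@3 deps=(None,None) exec_start@3 write@4
I3 add r4: issue@4 deps=(None,2) exec_start@4 write@6
I4 add r1: issue@5 deps=(2,None) exec_start@5 write@8
I5 add r2: issue@6 deps=(4,None) exec_start@8 write@11
I6 add r4: issue@7 deps=(None,5) exec_start@11 write@12

Answer: 2 4 4 6 8 11 12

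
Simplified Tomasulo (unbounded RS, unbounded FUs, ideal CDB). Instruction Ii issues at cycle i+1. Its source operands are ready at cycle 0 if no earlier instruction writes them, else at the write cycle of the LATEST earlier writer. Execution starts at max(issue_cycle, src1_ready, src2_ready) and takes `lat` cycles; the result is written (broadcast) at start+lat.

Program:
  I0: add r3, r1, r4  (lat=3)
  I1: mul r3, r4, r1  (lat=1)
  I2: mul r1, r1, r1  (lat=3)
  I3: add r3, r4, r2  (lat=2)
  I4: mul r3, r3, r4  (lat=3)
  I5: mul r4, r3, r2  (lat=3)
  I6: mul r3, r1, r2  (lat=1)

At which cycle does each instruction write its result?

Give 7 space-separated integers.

I0 add r3: issue@1 deps=(None,None) exec_start@1 write@4
I1 mul r3: issue@2 deps=(None,None) exec_start@2 write@3
I2 mul r1: issue@3 deps=(None,None) exec_start@3 write@6
I3 add r3: issue@4 deps=(None,None) exec_start@4 write@6
I4 mul r3: issue@5 deps=(3,None) exec_start@6 write@9
I5 mul r4: issue@6 deps=(4,None) exec_start@9 write@12
I6 mul r3: issue@7 deps=(2,None) exec_start@7 write@8

Answer: 4 3 6 6 9 12 8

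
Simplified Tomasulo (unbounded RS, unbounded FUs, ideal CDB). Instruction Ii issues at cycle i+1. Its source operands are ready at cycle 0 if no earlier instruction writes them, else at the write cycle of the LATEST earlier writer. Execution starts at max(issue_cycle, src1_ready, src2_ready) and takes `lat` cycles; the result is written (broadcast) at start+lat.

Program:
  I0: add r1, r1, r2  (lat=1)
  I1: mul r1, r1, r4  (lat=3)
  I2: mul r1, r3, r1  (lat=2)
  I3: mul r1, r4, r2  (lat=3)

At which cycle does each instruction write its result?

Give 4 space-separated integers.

I0 add r1: issue@1 deps=(None,None) exec_start@1 write@2
I1 mul r1: issue@2 deps=(0,None) exec_start@2 write@5
I2 mul r1: issue@3 deps=(None,1) exec_start@5 write@7
I3 mul r1: issue@4 deps=(None,None) exec_start@4 write@7

Answer: 2 5 7 7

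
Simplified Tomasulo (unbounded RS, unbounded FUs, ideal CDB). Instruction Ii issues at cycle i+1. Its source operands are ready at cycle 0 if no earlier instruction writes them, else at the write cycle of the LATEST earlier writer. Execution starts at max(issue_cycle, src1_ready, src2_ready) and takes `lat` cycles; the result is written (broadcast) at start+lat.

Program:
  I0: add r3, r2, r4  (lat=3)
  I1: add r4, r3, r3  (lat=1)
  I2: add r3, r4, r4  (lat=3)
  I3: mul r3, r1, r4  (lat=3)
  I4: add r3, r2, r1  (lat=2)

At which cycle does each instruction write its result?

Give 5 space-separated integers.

I0 add r3: issue@1 deps=(None,None) exec_start@1 write@4
I1 add r4: issue@2 deps=(0,0) exec_start@4 write@5
I2 add r3: issue@3 deps=(1,1) exec_start@5 write@8
I3 mul r3: issue@4 deps=(None,1) exec_start@5 write@8
I4 add r3: issue@5 deps=(None,None) exec_start@5 write@7

Answer: 4 5 8 8 7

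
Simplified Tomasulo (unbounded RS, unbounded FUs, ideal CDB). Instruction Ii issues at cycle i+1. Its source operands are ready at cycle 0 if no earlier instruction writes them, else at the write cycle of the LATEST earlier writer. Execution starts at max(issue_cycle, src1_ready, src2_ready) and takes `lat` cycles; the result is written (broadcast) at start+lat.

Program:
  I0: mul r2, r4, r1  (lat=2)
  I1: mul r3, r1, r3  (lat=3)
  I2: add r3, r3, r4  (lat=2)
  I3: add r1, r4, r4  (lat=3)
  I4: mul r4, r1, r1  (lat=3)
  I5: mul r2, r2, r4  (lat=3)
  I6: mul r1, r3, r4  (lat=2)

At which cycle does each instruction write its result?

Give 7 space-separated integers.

Answer: 3 5 7 7 10 13 12

Derivation:
I0 mul r2: issue@1 deps=(None,None) exec_start@1 write@3
I1 mul r3: issue@2 deps=(None,None) exec_start@2 write@5
I2 add r3: issue@3 deps=(1,None) exec_start@5 write@7
I3 add r1: issue@4 deps=(None,None) exec_start@4 write@7
I4 mul r4: issue@5 deps=(3,3) exec_start@7 write@10
I5 mul r2: issue@6 deps=(0,4) exec_start@10 write@13
I6 mul r1: issue@7 deps=(2,4) exec_start@10 write@12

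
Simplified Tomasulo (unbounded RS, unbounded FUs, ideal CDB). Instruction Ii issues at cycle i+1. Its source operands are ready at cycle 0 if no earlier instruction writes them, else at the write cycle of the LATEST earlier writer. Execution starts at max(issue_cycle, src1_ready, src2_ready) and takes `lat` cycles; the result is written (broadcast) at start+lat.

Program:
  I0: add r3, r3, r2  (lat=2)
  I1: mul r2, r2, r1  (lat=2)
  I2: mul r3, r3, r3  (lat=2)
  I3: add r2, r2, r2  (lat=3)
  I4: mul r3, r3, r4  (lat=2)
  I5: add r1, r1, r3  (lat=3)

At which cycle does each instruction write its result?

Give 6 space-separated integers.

Answer: 3 4 5 7 7 10

Derivation:
I0 add r3: issue@1 deps=(None,None) exec_start@1 write@3
I1 mul r2: issue@2 deps=(None,None) exec_start@2 write@4
I2 mul r3: issue@3 deps=(0,0) exec_start@3 write@5
I3 add r2: issue@4 deps=(1,1) exec_start@4 write@7
I4 mul r3: issue@5 deps=(2,None) exec_start@5 write@7
I5 add r1: issue@6 deps=(None,4) exec_start@7 write@10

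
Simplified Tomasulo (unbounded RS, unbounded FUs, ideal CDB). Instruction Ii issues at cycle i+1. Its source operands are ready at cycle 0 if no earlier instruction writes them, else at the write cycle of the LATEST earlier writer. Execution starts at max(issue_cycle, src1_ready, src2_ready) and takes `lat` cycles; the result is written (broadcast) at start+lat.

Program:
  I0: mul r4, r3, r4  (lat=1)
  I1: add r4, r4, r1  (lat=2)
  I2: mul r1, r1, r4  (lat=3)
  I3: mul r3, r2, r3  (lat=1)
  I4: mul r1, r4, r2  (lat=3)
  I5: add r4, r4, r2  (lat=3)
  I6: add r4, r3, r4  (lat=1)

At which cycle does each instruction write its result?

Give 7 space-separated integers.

I0 mul r4: issue@1 deps=(None,None) exec_start@1 write@2
I1 add r4: issue@2 deps=(0,None) exec_start@2 write@4
I2 mul r1: issue@3 deps=(None,1) exec_start@4 write@7
I3 mul r3: issue@4 deps=(None,None) exec_start@4 write@5
I4 mul r1: issue@5 deps=(1,None) exec_start@5 write@8
I5 add r4: issue@6 deps=(1,None) exec_start@6 write@9
I6 add r4: issue@7 deps=(3,5) exec_start@9 write@10

Answer: 2 4 7 5 8 9 10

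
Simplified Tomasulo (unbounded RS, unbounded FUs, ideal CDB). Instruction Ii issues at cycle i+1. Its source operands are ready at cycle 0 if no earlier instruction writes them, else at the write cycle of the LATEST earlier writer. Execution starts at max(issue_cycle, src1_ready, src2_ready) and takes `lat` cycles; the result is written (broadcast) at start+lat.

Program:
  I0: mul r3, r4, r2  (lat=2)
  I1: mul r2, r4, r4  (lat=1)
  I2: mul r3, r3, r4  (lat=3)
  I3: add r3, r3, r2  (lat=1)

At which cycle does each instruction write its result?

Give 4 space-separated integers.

I0 mul r3: issue@1 deps=(None,None) exec_start@1 write@3
I1 mul r2: issue@2 deps=(None,None) exec_start@2 write@3
I2 mul r3: issue@3 deps=(0,None) exec_start@3 write@6
I3 add r3: issue@4 deps=(2,1) exec_start@6 write@7

Answer: 3 3 6 7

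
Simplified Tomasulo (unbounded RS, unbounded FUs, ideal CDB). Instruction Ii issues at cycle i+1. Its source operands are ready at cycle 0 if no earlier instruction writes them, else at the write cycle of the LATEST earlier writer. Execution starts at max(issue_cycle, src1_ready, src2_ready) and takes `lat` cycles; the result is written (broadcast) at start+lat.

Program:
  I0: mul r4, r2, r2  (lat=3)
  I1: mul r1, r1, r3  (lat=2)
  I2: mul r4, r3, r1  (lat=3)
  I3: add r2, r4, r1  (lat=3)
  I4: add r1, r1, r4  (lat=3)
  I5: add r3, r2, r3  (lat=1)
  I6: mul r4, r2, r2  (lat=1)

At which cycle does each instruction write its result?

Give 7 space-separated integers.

Answer: 4 4 7 10 10 11 11

Derivation:
I0 mul r4: issue@1 deps=(None,None) exec_start@1 write@4
I1 mul r1: issue@2 deps=(None,None) exec_start@2 write@4
I2 mul r4: issue@3 deps=(None,1) exec_start@4 write@7
I3 add r2: issue@4 deps=(2,1) exec_start@7 write@10
I4 add r1: issue@5 deps=(1,2) exec_start@7 write@10
I5 add r3: issue@6 deps=(3,None) exec_start@10 write@11
I6 mul r4: issue@7 deps=(3,3) exec_start@10 write@11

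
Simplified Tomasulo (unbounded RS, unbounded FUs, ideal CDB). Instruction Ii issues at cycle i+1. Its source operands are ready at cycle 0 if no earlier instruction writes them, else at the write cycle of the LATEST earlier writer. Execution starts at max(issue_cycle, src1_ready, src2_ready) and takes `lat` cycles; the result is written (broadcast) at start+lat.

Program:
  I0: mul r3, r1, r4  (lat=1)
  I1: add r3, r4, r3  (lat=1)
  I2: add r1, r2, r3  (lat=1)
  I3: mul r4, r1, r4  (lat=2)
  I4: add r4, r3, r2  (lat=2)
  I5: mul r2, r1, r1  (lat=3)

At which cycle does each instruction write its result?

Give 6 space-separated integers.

Answer: 2 3 4 6 7 9

Derivation:
I0 mul r3: issue@1 deps=(None,None) exec_start@1 write@2
I1 add r3: issue@2 deps=(None,0) exec_start@2 write@3
I2 add r1: issue@3 deps=(None,1) exec_start@3 write@4
I3 mul r4: issue@4 deps=(2,None) exec_start@4 write@6
I4 add r4: issue@5 deps=(1,None) exec_start@5 write@7
I5 mul r2: issue@6 deps=(2,2) exec_start@6 write@9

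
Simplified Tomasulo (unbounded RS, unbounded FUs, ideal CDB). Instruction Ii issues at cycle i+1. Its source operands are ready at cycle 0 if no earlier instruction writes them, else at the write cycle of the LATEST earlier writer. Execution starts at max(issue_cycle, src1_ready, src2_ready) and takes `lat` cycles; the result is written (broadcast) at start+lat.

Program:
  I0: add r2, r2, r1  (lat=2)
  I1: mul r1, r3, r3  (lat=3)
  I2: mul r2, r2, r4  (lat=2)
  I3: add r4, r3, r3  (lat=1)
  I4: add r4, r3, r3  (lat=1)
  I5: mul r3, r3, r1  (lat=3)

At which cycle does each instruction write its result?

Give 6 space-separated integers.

Answer: 3 5 5 5 6 9

Derivation:
I0 add r2: issue@1 deps=(None,None) exec_start@1 write@3
I1 mul r1: issue@2 deps=(None,None) exec_start@2 write@5
I2 mul r2: issue@3 deps=(0,None) exec_start@3 write@5
I3 add r4: issue@4 deps=(None,None) exec_start@4 write@5
I4 add r4: issue@5 deps=(None,None) exec_start@5 write@6
I5 mul r3: issue@6 deps=(None,1) exec_start@6 write@9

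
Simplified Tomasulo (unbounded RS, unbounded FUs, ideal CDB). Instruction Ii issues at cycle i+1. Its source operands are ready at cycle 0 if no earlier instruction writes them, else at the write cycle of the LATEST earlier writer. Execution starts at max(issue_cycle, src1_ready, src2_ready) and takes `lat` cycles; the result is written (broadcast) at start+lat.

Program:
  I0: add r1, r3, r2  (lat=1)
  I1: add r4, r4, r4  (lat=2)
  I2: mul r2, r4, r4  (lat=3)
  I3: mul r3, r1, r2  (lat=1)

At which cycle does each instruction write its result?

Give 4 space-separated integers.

Answer: 2 4 7 8

Derivation:
I0 add r1: issue@1 deps=(None,None) exec_start@1 write@2
I1 add r4: issue@2 deps=(None,None) exec_start@2 write@4
I2 mul r2: issue@3 deps=(1,1) exec_start@4 write@7
I3 mul r3: issue@4 deps=(0,2) exec_start@7 write@8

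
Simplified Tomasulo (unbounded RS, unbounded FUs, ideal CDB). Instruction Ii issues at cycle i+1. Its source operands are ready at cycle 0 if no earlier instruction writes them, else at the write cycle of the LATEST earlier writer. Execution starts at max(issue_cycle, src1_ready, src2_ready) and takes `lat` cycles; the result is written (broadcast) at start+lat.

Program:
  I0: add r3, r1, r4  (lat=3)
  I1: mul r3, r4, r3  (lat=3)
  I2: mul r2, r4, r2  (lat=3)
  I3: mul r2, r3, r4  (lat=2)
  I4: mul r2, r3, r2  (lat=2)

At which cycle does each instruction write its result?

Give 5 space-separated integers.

I0 add r3: issue@1 deps=(None,None) exec_start@1 write@4
I1 mul r3: issue@2 deps=(None,0) exec_start@4 write@7
I2 mul r2: issue@3 deps=(None,None) exec_start@3 write@6
I3 mul r2: issue@4 deps=(1,None) exec_start@7 write@9
I4 mul r2: issue@5 deps=(1,3) exec_start@9 write@11

Answer: 4 7 6 9 11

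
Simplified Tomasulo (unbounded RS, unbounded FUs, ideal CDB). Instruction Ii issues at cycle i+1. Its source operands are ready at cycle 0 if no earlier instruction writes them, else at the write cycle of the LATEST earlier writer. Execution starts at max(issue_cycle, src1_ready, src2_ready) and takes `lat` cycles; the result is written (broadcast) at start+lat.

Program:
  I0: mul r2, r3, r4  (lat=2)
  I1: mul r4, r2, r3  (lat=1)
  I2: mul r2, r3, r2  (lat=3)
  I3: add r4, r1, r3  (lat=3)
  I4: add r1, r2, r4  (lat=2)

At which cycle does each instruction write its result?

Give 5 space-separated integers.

I0 mul r2: issue@1 deps=(None,None) exec_start@1 write@3
I1 mul r4: issue@2 deps=(0,None) exec_start@3 write@4
I2 mul r2: issue@3 deps=(None,0) exec_start@3 write@6
I3 add r4: issue@4 deps=(None,None) exec_start@4 write@7
I4 add r1: issue@5 deps=(2,3) exec_start@7 write@9

Answer: 3 4 6 7 9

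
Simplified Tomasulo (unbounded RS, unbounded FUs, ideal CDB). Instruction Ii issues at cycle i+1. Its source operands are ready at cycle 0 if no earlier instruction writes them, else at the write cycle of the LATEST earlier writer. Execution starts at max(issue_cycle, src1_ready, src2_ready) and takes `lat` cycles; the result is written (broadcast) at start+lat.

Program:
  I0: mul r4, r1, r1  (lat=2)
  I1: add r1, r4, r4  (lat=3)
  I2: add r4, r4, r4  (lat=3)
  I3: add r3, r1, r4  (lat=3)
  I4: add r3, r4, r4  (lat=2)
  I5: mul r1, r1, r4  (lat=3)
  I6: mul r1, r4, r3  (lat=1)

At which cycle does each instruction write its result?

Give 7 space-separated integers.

I0 mul r4: issue@1 deps=(None,None) exec_start@1 write@3
I1 add r1: issue@2 deps=(0,0) exec_start@3 write@6
I2 add r4: issue@3 deps=(0,0) exec_start@3 write@6
I3 add r3: issue@4 deps=(1,2) exec_start@6 write@9
I4 add r3: issue@5 deps=(2,2) exec_start@6 write@8
I5 mul r1: issue@6 deps=(1,2) exec_start@6 write@9
I6 mul r1: issue@7 deps=(2,4) exec_start@8 write@9

Answer: 3 6 6 9 8 9 9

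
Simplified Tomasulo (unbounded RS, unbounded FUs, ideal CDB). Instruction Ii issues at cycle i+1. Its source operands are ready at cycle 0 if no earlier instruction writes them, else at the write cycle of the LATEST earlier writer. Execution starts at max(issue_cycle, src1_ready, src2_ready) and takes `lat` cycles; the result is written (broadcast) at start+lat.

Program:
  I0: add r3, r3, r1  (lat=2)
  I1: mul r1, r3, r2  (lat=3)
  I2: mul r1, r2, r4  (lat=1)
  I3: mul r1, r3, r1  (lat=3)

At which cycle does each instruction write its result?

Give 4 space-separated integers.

Answer: 3 6 4 7

Derivation:
I0 add r3: issue@1 deps=(None,None) exec_start@1 write@3
I1 mul r1: issue@2 deps=(0,None) exec_start@3 write@6
I2 mul r1: issue@3 deps=(None,None) exec_start@3 write@4
I3 mul r1: issue@4 deps=(0,2) exec_start@4 write@7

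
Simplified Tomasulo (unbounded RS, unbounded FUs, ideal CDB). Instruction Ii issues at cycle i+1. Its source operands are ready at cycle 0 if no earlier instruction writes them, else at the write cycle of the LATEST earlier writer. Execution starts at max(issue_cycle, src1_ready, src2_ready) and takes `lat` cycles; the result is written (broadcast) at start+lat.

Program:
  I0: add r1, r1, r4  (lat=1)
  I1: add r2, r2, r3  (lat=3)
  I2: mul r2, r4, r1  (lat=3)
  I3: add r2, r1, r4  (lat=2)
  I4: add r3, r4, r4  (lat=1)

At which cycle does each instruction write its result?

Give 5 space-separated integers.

Answer: 2 5 6 6 6

Derivation:
I0 add r1: issue@1 deps=(None,None) exec_start@1 write@2
I1 add r2: issue@2 deps=(None,None) exec_start@2 write@5
I2 mul r2: issue@3 deps=(None,0) exec_start@3 write@6
I3 add r2: issue@4 deps=(0,None) exec_start@4 write@6
I4 add r3: issue@5 deps=(None,None) exec_start@5 write@6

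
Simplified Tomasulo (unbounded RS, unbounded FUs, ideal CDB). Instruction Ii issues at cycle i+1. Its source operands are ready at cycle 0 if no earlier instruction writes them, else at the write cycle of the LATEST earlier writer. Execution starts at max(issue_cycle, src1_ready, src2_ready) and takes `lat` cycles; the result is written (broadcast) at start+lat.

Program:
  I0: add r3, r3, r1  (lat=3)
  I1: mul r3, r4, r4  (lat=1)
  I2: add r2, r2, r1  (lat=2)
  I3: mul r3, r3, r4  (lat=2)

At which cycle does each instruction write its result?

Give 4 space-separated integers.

I0 add r3: issue@1 deps=(None,None) exec_start@1 write@4
I1 mul r3: issue@2 deps=(None,None) exec_start@2 write@3
I2 add r2: issue@3 deps=(None,None) exec_start@3 write@5
I3 mul r3: issue@4 deps=(1,None) exec_start@4 write@6

Answer: 4 3 5 6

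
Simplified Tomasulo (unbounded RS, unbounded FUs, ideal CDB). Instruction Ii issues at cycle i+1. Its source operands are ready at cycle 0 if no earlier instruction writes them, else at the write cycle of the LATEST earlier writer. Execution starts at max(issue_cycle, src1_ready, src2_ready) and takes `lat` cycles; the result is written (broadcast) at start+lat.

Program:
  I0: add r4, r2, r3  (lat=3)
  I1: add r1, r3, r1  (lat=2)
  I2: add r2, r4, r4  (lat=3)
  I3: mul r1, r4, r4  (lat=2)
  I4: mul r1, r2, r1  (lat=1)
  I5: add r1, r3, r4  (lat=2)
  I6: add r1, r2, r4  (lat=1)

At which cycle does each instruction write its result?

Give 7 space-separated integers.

I0 add r4: issue@1 deps=(None,None) exec_start@1 write@4
I1 add r1: issue@2 deps=(None,None) exec_start@2 write@4
I2 add r2: issue@3 deps=(0,0) exec_start@4 write@7
I3 mul r1: issue@4 deps=(0,0) exec_start@4 write@6
I4 mul r1: issue@5 deps=(2,3) exec_start@7 write@8
I5 add r1: issue@6 deps=(None,0) exec_start@6 write@8
I6 add r1: issue@7 deps=(2,0) exec_start@7 write@8

Answer: 4 4 7 6 8 8 8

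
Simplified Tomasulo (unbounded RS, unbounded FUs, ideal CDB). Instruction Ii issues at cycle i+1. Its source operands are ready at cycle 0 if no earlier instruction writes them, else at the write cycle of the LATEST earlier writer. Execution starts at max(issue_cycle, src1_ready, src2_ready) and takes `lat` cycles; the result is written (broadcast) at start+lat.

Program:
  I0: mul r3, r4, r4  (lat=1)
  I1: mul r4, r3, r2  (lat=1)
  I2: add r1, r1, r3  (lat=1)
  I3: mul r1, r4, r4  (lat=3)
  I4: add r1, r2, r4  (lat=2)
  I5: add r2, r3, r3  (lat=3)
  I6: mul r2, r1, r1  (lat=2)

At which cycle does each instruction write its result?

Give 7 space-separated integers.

Answer: 2 3 4 7 7 9 9

Derivation:
I0 mul r3: issue@1 deps=(None,None) exec_start@1 write@2
I1 mul r4: issue@2 deps=(0,None) exec_start@2 write@3
I2 add r1: issue@3 deps=(None,0) exec_start@3 write@4
I3 mul r1: issue@4 deps=(1,1) exec_start@4 write@7
I4 add r1: issue@5 deps=(None,1) exec_start@5 write@7
I5 add r2: issue@6 deps=(0,0) exec_start@6 write@9
I6 mul r2: issue@7 deps=(4,4) exec_start@7 write@9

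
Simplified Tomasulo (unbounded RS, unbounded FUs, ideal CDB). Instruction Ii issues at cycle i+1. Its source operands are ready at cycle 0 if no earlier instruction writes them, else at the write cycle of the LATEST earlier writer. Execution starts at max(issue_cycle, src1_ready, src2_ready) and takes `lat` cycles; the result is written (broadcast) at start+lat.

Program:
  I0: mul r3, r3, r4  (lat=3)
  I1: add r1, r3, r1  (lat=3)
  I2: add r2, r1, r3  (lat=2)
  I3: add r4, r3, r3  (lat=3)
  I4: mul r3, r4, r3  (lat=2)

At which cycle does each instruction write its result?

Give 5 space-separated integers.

Answer: 4 7 9 7 9

Derivation:
I0 mul r3: issue@1 deps=(None,None) exec_start@1 write@4
I1 add r1: issue@2 deps=(0,None) exec_start@4 write@7
I2 add r2: issue@3 deps=(1,0) exec_start@7 write@9
I3 add r4: issue@4 deps=(0,0) exec_start@4 write@7
I4 mul r3: issue@5 deps=(3,0) exec_start@7 write@9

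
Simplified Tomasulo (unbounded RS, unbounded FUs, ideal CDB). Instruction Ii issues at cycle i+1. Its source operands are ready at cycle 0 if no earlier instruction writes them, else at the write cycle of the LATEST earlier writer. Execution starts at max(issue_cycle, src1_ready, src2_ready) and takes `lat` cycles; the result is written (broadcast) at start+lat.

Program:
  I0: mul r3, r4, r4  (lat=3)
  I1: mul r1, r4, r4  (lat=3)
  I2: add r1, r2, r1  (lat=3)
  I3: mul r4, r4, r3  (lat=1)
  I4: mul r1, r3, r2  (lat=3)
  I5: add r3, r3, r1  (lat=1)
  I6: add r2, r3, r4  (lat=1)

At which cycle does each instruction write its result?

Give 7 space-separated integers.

I0 mul r3: issue@1 deps=(None,None) exec_start@1 write@4
I1 mul r1: issue@2 deps=(None,None) exec_start@2 write@5
I2 add r1: issue@3 deps=(None,1) exec_start@5 write@8
I3 mul r4: issue@4 deps=(None,0) exec_start@4 write@5
I4 mul r1: issue@5 deps=(0,None) exec_start@5 write@8
I5 add r3: issue@6 deps=(0,4) exec_start@8 write@9
I6 add r2: issue@7 deps=(5,3) exec_start@9 write@10

Answer: 4 5 8 5 8 9 10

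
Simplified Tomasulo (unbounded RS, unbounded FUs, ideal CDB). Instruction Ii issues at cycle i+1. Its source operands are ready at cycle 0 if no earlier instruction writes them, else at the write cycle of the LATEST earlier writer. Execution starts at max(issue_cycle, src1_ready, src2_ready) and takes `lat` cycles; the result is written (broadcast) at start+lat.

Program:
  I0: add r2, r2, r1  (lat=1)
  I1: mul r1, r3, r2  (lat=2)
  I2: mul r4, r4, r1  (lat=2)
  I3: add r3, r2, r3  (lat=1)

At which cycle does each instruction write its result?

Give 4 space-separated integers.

I0 add r2: issue@1 deps=(None,None) exec_start@1 write@2
I1 mul r1: issue@2 deps=(None,0) exec_start@2 write@4
I2 mul r4: issue@3 deps=(None,1) exec_start@4 write@6
I3 add r3: issue@4 deps=(0,None) exec_start@4 write@5

Answer: 2 4 6 5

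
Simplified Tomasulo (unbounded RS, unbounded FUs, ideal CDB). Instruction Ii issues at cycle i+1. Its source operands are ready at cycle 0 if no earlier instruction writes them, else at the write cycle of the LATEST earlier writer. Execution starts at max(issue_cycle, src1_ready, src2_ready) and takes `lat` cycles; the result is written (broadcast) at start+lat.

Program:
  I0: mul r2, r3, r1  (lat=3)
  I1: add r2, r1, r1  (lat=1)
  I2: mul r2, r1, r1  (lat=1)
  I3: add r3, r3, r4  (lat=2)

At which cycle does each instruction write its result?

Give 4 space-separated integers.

Answer: 4 3 4 6

Derivation:
I0 mul r2: issue@1 deps=(None,None) exec_start@1 write@4
I1 add r2: issue@2 deps=(None,None) exec_start@2 write@3
I2 mul r2: issue@3 deps=(None,None) exec_start@3 write@4
I3 add r3: issue@4 deps=(None,None) exec_start@4 write@6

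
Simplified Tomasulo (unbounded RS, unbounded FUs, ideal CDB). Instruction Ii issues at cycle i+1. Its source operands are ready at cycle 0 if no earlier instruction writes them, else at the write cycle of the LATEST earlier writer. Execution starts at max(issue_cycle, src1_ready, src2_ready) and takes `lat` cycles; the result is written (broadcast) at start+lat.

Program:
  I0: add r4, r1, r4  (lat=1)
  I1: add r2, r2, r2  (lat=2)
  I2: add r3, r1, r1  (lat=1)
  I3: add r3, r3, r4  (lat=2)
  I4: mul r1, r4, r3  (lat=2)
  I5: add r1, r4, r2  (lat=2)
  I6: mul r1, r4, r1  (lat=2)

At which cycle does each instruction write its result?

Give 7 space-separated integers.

Answer: 2 4 4 6 8 8 10

Derivation:
I0 add r4: issue@1 deps=(None,None) exec_start@1 write@2
I1 add r2: issue@2 deps=(None,None) exec_start@2 write@4
I2 add r3: issue@3 deps=(None,None) exec_start@3 write@4
I3 add r3: issue@4 deps=(2,0) exec_start@4 write@6
I4 mul r1: issue@5 deps=(0,3) exec_start@6 write@8
I5 add r1: issue@6 deps=(0,1) exec_start@6 write@8
I6 mul r1: issue@7 deps=(0,5) exec_start@8 write@10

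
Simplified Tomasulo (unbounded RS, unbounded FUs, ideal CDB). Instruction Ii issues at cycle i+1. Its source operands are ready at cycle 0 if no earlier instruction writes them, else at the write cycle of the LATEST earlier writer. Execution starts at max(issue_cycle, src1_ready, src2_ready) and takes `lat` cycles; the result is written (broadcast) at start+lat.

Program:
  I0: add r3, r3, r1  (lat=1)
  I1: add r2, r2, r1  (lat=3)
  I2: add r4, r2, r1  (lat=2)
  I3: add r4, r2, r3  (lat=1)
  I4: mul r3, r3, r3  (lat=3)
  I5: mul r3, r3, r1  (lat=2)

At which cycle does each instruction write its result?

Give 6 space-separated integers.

I0 add r3: issue@1 deps=(None,None) exec_start@1 write@2
I1 add r2: issue@2 deps=(None,None) exec_start@2 write@5
I2 add r4: issue@3 deps=(1,None) exec_start@5 write@7
I3 add r4: issue@4 deps=(1,0) exec_start@5 write@6
I4 mul r3: issue@5 deps=(0,0) exec_start@5 write@8
I5 mul r3: issue@6 deps=(4,None) exec_start@8 write@10

Answer: 2 5 7 6 8 10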